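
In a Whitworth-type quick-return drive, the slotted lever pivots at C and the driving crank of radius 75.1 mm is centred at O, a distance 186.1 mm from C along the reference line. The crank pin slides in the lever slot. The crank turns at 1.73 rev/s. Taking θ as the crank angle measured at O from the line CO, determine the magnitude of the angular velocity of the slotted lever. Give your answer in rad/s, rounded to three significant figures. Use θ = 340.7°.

3.07

ω = 10.87 rad/s (from 1.73 rev/s).
Crank pin A relative to C: A = (d + r cosθ, r sinθ); lever angle φ = atan2(r sinθ, d + r cosθ).
Differentiating tanφ: φ̇ = rω(d cosθ + r)/(d² + r² + 2dr cosθ).
d² + r² + 2dr cosθ = |CA|² = 0.0666546 m²;  d cosθ + r = +0.25074 m.
|ω_lever| = |0.0751·10.87·+0.25074| / 0.0666546 = 3.0709 rad/s.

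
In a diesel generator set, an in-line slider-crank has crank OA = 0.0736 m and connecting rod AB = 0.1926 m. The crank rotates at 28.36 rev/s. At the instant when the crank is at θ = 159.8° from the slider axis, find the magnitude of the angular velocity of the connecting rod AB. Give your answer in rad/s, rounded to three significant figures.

64.5

ω = 178.2 rad/s (converted from 28.36 rev/s).
The rod makes angle φ with the slider axis where L sinφ = r sinθ; differentiating, L cosφ·φ̇ = r ω cosθ.
L cosφ = √(L² − r² sin²θ) = 0.19092 m.
|ω_rod| = r ω |cosθ| / √(L² − r² sin²θ) = 0.0736·178.2·0.93849/0.19092 = 64.469 rad/s.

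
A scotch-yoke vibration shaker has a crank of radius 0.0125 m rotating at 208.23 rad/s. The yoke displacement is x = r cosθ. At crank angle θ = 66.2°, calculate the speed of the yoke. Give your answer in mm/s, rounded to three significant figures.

ω = 208.2 rad/s
x = r cosθ ⇒ ẋ = −rω sinθ.
|v| = rω|sinθ| = 0.0125·208.2·|sin 66.2°| = 2.3815 m/s = 2381.5 mm/s.

2380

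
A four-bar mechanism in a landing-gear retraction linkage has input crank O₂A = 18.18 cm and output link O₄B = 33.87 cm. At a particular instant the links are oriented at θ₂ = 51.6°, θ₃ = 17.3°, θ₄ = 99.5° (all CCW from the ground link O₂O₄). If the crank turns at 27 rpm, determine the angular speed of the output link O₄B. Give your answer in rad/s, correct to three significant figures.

0.863

ω₂ = 2.827 rad/s (from 27 rpm).
Differentiating the loop-closure r₂e^{iθ₂}+r₃e^{iθ₃}=r₁+r₄e^{iθ₄} gives r₂ω₂e^{iθ₂}+r₃ω₃e^{iθ₃}=r₄ω₄e^{iθ₄}.
Eliminating the other unknown: ω₄ = r₂ω₂ sin(θ₂−θ₃) / [r₄ sin(θ₄−θ₃)].
Numerator sine = +0.56353; denominator sine = +0.99075.
Result = 0.1818·2.827·(+0.56353) / (0.3387·(+0.99075)) = +0.86322 rad/s; magnitude 0.86322 rad/s.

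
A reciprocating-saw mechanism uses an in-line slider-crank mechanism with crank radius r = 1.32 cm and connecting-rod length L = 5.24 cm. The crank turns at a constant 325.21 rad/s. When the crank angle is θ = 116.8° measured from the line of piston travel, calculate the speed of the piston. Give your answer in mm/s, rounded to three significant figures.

ω = 325.2 rad/s
For an in-line slider-crank, x = r cosθ + √(L² − r² sin²θ), so v = −rω sinθ·[1 + r cosθ/√(L² − r² sin²θ)].
With r = 0.0132 m, L = 0.0524 m, θ = 116.8°: √(L² − r² sin²θ) = 0.051058 m.
v = −0.0132·325.2·0.89259·[1 + 0.0132·-0.45088/0.051058] = -3.385 m/s.
|v| = 3.385 m/s = 3385 mm/s.

3390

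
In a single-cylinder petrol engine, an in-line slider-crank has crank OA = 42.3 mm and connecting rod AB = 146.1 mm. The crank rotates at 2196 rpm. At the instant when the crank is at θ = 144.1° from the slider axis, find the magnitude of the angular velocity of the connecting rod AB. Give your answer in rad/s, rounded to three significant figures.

54.7

ω = 230 rad/s (converted from 2196 rpm).
The rod makes angle φ with the slider axis where L sinφ = r sinθ; differentiating, L cosφ·φ̇ = r ω cosθ.
L cosφ = √(L² − r² sin²θ) = 0.14398 m.
|ω_rod| = r ω |cosθ| / √(L² − r² sin²θ) = 0.0423·230·0.81004/0.14398 = 54.728 rad/s.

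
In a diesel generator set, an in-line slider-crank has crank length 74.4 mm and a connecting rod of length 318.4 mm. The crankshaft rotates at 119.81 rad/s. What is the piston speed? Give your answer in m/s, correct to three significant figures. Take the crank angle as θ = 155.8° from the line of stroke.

2.87

ω = 119.8 rad/s
For an in-line slider-crank, x = r cosθ + √(L² − r² sin²θ), so v = −rω sinθ·[1 + r cosθ/√(L² − r² sin²θ)].
With r = 0.0744 m, L = 0.3184 m, θ = 155.8°: √(L² − r² sin²θ) = 0.31694 m.
v = −0.0744·119.8·0.40992·[1 + 0.0744·-0.91212/0.31694] = -2.8716 m/s.
|v| = 2.8716 m/s.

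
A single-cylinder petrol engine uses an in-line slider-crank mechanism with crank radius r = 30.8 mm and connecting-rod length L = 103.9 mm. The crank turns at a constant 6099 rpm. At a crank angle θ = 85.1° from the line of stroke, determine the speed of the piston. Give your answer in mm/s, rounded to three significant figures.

ω = 2π·6099/60 = 638.7 rad/s
For an in-line slider-crank, x = r cosθ + √(L² − r² sin²θ), so v = −rω sinθ·[1 + r cosθ/√(L² − r² sin²θ)].
With r = 0.0308 m, L = 0.1039 m, θ = 85.1°: √(L² − r² sin²θ) = 0.099265 m.
v = −0.0308·638.7·0.99635·[1 + 0.0308·0.08542/0.099265] = -20.119 m/s.
|v| = 20.119 m/s = 20119 mm/s.

20100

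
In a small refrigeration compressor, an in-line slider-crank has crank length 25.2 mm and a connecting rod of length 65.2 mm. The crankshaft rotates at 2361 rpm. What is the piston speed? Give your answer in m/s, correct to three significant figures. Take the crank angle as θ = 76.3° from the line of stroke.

ω = 2π·2361/60 = 247.2 rad/s
For an in-line slider-crank, x = r cosθ + √(L² − r² sin²θ), so v = −rω sinθ·[1 + r cosθ/√(L² − r² sin²θ)].
With r = 0.0252 m, L = 0.0652 m, θ = 76.3°: √(L² − r² sin²θ) = 0.060429 m.
v = −0.0252·247.2·0.97155·[1 + 0.0252·0.23684/0.060429] = -6.6511 m/s.
|v| = 6.6511 m/s.

6.65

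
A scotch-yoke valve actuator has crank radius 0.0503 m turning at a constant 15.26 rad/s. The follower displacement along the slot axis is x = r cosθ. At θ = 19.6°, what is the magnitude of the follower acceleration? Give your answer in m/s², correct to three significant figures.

11.0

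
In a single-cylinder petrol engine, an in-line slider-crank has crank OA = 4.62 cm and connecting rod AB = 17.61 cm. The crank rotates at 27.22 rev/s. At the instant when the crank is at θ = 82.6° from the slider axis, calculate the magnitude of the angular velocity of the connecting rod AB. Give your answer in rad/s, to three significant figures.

ω = 171 rad/s (converted from 27.22 rev/s).
The rod makes angle φ with the slider axis where L sinφ = r sinθ; differentiating, L cosφ·φ̇ = r ω cosθ.
L cosφ = √(L² − r² sin²θ) = 0.17004 m.
|ω_rod| = r ω |cosθ| / √(L² − r² sin²θ) = 0.0462·171·0.12880/0.17004 = 5.9851 rad/s.

5.99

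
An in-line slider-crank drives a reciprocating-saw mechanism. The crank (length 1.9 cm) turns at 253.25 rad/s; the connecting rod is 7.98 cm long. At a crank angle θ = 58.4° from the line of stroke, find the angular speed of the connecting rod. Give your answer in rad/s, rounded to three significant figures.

ω = 253.2 rad/s
The rod makes angle φ with the slider axis where L sinφ = r sinθ; differentiating, L cosφ·φ̇ = r ω cosθ.
L cosφ = √(L² − r² sin²θ) = 0.078142 m.
|ω_rod| = r ω |cosθ| / √(L² − r² sin²θ) = 0.019·253.2·0.52399/0.078142 = 32.266 rad/s.

32.3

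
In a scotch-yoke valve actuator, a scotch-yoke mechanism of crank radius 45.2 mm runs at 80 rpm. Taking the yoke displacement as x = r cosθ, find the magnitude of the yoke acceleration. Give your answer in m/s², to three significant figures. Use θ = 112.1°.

ω = 8.378 rad/s (from 80 rpm).
x = r cosθ ⇒ ẍ = −rω² cosθ (ω constant).
|a| = rω²|cosθ| = 0.0452·(8.378)²·|cos 112.1°| = 1.1935 m/s².

1.19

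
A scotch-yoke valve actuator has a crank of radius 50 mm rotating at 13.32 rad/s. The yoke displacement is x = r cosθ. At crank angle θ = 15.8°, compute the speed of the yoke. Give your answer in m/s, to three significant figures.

0.181

ω = 13.32 rad/s
x = r cosθ ⇒ ẋ = −rω sinθ.
|v| = rω|sinθ| = 0.05·13.32·|sin 15.8°| = 0.18134 m/s.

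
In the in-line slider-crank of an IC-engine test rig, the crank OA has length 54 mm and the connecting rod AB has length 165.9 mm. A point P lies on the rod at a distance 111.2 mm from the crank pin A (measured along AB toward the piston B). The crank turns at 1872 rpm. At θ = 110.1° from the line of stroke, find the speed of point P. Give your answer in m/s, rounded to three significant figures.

9.24

ω = 196 rad/s.  Crank-pin speed |V_A| = rω = 10.586 m/s, perpendicular to OA.
Rod angle: sinφ = −(r/L) sinθ ⇒ φ = -17.799°; ω_rod = −rω cosθ/√(L²−r²sin²θ) = +23.031 rad/s.
V_P = V_A + ω_rod × AP, with AP = 0.1112 m along the rod.
Components: V_Px = −rω sinθ − a·ω_rod·sinφ = -9.1583 m/s;  V_Py = rω cosθ + a·ω_rod·cosφ = -1.1995 m/s.
|V_P| = √(V_Px² + V_Py²) = 9.2365 m/s.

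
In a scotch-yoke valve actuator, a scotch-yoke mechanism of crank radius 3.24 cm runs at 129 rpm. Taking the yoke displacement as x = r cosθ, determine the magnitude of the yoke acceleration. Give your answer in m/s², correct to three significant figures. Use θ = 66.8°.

ω = 13.51 rad/s (from 129 rpm).
x = r cosθ ⇒ ẍ = −rω² cosθ (ω constant).
|a| = rω²|cosθ| = 0.0324·(13.51)²·|cos 66.8°| = 2.3292 m/s².

2.33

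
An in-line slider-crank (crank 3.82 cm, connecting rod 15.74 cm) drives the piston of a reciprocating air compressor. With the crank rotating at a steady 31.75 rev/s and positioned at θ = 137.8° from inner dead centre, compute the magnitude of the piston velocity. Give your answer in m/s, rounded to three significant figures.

4.19

ω = 2π·31.8 = 199.5 rad/s
For an in-line slider-crank, x = r cosθ + √(L² − r² sin²θ), so v = −rω sinθ·[1 + r cosθ/√(L² − r² sin²θ)].
With r = 0.0382 m, L = 0.1574 m, θ = 137.8°: √(L² − r² sin²θ) = 0.15529 m.
v = −0.0382·199.5·0.67172·[1 + 0.0382·-0.74080/0.15529] = -4.1861 m/s.
|v| = 4.1861 m/s.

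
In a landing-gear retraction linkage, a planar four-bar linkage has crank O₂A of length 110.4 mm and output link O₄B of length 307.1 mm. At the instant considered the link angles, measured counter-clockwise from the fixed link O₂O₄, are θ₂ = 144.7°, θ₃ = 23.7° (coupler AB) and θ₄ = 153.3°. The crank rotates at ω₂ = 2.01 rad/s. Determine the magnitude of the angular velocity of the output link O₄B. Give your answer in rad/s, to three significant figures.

0.804

ω₂ = 2.01 rad/s
Differentiating the loop-closure r₂e^{iθ₂}+r₃e^{iθ₃}=r₁+r₄e^{iθ₄} gives r₂ω₂e^{iθ₂}+r₃ω₃e^{iθ₃}=r₄ω₄e^{iθ₄}.
Eliminating the other unknown: ω₄ = r₂ω₂ sin(θ₂−θ₃) / [r₄ sin(θ₄−θ₃)].
Numerator sine = +0.85717; denominator sine = +0.77051.
Result = 0.1104·2.01·(+0.85717) / (0.3071·(+0.77051)) = +0.80384 rad/s; magnitude 0.80384 rad/s.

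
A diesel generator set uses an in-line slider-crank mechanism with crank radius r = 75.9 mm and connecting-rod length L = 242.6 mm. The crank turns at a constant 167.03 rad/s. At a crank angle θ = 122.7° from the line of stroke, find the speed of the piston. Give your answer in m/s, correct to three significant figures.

ω = 167 rad/s
For an in-line slider-crank, x = r cosθ + √(L² − r² sin²θ), so v = −rω sinθ·[1 + r cosθ/√(L² − r² sin²θ)].
With r = 0.0759 m, L = 0.2426 m, θ = 122.7°: √(L² − r² sin²θ) = 0.23404 m.
v = −0.0759·167·0.84151·[1 + 0.0759·-0.54024/0.23404] = -8.7992 m/s.
|v| = 8.7992 m/s.

8.80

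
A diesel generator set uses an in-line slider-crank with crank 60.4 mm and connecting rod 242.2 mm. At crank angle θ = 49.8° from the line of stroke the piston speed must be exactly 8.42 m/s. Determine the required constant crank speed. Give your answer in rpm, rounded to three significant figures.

1500

For an in-line slider-crank, |v_piston| = rω|sinθ|·[1 + r cosθ/√(L² − r² sin²θ)].
With r = 0.0604 m, L = 0.2422 m, θ = 49.8°: the bracketed kinematic factor |dx/dθ| = 0.053698 m.
ω = v/|dx/dθ| = 8.42/0.053698 = 156.8 rad/s.
N = 60ω/(2π) = 1497.4 rpm.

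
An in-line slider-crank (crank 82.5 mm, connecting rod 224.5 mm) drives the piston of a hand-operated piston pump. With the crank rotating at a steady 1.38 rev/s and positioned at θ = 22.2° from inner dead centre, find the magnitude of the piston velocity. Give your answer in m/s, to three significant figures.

ω = 2π·1.38 = 8.671 rad/s
For an in-line slider-crank, x = r cosθ + √(L² − r² sin²θ), so v = −rω sinθ·[1 + r cosθ/√(L² − r² sin²θ)].
With r = 0.0825 m, L = 0.2245 m, θ = 22.2°: √(L² − r² sin²θ) = 0.22233 m.
v = −0.0825·8.671·0.37784·[1 + 0.0825·0.92587/0.22233] = -0.36315 m/s.
|v| = 0.36315 m/s.

0.363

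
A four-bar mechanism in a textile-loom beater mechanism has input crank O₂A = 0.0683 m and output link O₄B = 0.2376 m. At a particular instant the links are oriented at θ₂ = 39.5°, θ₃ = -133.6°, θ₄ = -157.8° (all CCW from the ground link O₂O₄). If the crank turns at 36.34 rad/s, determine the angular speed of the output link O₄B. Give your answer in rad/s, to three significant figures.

3.06

ω₂ = 36.34 rad/s
Differentiating the loop-closure r₂e^{iθ₂}+r₃e^{iθ₃}=r₁+r₄e^{iθ₄} gives r₂ω₂e^{iθ₂}+r₃ω₃e^{iθ₃}=r₄ω₄e^{iθ₄}.
Eliminating the other unknown: ω₄ = r₂ω₂ sin(θ₂−θ₃) / [r₄ sin(θ₄−θ₃)].
Numerator sine = +0.12014; denominator sine = -0.40992.
Result = 0.0683·36.34·(+0.12014) / (0.2376·(-0.40992)) = -3.0615 rad/s; magnitude 3.0615 rad/s.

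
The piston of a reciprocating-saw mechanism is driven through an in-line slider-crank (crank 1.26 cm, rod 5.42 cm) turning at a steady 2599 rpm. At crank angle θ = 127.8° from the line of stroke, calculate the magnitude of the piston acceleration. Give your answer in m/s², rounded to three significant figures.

624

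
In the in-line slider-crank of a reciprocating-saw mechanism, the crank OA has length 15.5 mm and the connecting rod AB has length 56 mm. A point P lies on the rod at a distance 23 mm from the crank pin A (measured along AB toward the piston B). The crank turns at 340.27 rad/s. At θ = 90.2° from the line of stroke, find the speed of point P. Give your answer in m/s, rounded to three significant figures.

ω = 340.3 rad/s.  Crank-pin speed |V_A| = rω = 5.2742 m/s, perpendicular to OA.
Rod angle: sinφ = −(r/L) sinθ ⇒ φ = -16.068°; ω_rod = −rω cosθ/√(L²−r²sin²θ) = +0.34212 rad/s.
V_P = V_A + ω_rod × AP, with AP = 0.023 m along the rod.
Components: V_Px = −rω sinθ − a·ω_rod·sinφ = -5.272 m/s;  V_Py = rω cosθ + a·ω_rod·cosφ = -0.010849 m/s.
|V_P| = √(V_Px² + V_Py²) = 5.272 m/s.

5.27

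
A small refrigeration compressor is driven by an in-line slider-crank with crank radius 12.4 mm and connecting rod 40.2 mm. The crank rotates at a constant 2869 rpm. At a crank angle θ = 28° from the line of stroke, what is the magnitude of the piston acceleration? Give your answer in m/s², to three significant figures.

1190

ω = 2π·2869/60 = 300.4 rad/s
x(θ) = r cosθ + √(L² − r² sin²θ); with ω constant, a = ω²·d²x/dθ².
d²x/dθ² = −r cosθ − r²(cos2θ)/√u − r⁴ sin²2θ/(4u^{3/2}),  u = L² − r² sin²θ = 0.00158215 m².
Substituting r = 0.0124 m, L = 0.0402 m, θ = 28°: d²x/dθ² = -0.013175 m.
a = ω²·d²x/dθ² = (300.4)²·(-0.013175) = -1189.2 m/s²;  |a| = 1189.2 m/s².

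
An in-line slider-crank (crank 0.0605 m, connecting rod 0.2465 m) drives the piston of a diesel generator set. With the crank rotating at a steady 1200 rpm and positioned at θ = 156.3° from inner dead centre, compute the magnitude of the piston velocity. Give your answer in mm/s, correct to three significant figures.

2370

ω = 2π·1200/60 = 125.7 rad/s
For an in-line slider-crank, x = r cosθ + √(L² − r² sin²θ), so v = −rω sinθ·[1 + r cosθ/√(L² − r² sin²θ)].
With r = 0.0605 m, L = 0.2465 m, θ = 156.3°: √(L² − r² sin²θ) = 0.2453 m.
v = −0.0605·125.7·0.40195·[1 + 0.0605·-0.91566/0.2453] = -2.3657 m/s.
|v| = 2.3657 m/s = 2365.7 mm/s.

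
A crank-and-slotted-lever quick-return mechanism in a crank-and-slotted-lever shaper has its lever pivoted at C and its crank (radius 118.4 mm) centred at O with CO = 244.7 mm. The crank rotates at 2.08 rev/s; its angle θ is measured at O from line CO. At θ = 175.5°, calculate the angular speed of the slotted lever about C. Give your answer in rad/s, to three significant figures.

ω = 13.07 rad/s (from 2.08 rev/s).
Crank pin A relative to C: A = (d + r cosθ, r sinθ); lever angle φ = atan2(r sinθ, d + r cosθ).
Differentiating tanφ: φ̇ = rω(d cosθ + r)/(d² + r² + 2dr cosθ).
d² + r² + 2dr cosθ = |CA|² = 0.0161303 m²;  d cosθ + r = -0.12555 m.
|ω_lever| = |0.1184·13.07·-0.12555| / 0.0161303 = 12.044 rad/s.

12.0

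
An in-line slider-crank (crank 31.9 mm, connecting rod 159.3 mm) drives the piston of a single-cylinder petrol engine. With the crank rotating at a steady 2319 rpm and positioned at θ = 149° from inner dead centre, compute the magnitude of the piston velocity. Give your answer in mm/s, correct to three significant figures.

3300

ω = 2π·2319/60 = 242.8 rad/s
For an in-line slider-crank, x = r cosθ + √(L² − r² sin²θ), so v = −rω sinθ·[1 + r cosθ/√(L² − r² sin²θ)].
With r = 0.0319 m, L = 0.1593 m, θ = 149°: √(L² − r² sin²θ) = 0.15845 m.
v = −0.0319·242.8·0.51504·[1 + 0.0319·-0.85717/0.15845] = -3.3013 m/s.
|v| = 3.3013 m/s = 3301.3 mm/s.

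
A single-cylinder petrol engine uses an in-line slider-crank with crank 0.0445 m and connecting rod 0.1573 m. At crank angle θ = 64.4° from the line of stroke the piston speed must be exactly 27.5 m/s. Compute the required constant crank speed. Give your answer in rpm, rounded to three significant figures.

For an in-line slider-crank, |v_piston| = rω|sinθ|·[1 + r cosθ/√(L² − r² sin²θ)].
With r = 0.0445 m, L = 0.1573 m, θ = 64.4°: the bracketed kinematic factor |dx/dθ| = 0.045205 m.
ω = v/|dx/dθ| = 27.5/0.045205 = 608.34 rad/s.
N = 60ω/(2π) = 5809.2 rpm.

5810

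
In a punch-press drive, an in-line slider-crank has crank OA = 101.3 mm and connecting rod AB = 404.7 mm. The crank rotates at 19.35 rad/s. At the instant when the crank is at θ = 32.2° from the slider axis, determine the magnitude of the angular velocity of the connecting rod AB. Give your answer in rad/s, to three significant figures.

4.14

ω = 19.35 rad/s
The rod makes angle φ with the slider axis where L sinφ = r sinθ; differentiating, L cosφ·φ̇ = r ω cosθ.
L cosφ = √(L² − r² sin²θ) = 0.40108 m.
|ω_rod| = r ω |cosθ| / √(L² − r² sin²θ) = 0.1013·19.35·0.84619/0.40108 = 4.1355 rad/s.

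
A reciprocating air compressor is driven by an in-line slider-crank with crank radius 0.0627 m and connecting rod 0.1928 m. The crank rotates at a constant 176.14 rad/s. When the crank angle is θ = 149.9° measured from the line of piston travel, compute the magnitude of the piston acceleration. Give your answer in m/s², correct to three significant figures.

1350

ω = 176.1 rad/s
x(θ) = r cosθ + √(L² − r² sin²θ); with ω constant, a = ω²·d²x/dθ².
d²x/dθ² = −r cosθ − r²(cos2θ)/√u − r⁴ sin²2θ/(4u^{3/2}),  u = L² − r² sin²θ = 0.0361831 m².
Substituting r = 0.0627 m, L = 0.1928 m, θ = 149.9°: d²x/dθ² = +0.043551 m.
a = ω²·d²x/dθ² = (176.1)²·(+0.043551) = +1351.2 m/s²;  |a| = 1351.2 m/s².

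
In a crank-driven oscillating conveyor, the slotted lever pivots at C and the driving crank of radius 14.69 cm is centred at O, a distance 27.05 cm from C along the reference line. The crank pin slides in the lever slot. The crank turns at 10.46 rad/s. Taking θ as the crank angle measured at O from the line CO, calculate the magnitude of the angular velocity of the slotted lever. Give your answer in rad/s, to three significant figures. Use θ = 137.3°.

2.19

ω = 10.46 rad/s
Crank pin A relative to C: A = (d + r cosθ, r sinθ); lever angle φ = atan2(r sinθ, d + r cosθ).
Differentiating tanφ: φ̇ = rω(d cosθ + r)/(d² + r² + 2dr cosθ).
d² + r² + 2dr cosθ = |CA|² = 0.0363441 m²;  d cosθ + r = -0.051894 m.
|ω_lever| = |0.1469·10.46·-0.051894| / 0.0363441 = 2.194 rad/s.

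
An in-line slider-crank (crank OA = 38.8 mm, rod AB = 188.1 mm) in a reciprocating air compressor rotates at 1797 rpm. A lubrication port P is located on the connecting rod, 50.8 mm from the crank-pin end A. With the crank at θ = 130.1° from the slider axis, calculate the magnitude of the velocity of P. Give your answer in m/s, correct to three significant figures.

6.38

ω = 188.2 rad/s.  Crank-pin speed |V_A| = rω = 7.3014 m/s, perpendicular to OA.
Rod angle: sinφ = −(r/L) sinθ ⇒ φ = -9.078°; ω_rod = −rω cosθ/√(L²−r²sin²θ) = +25.32 rad/s.
V_P = V_A + ω_rod × AP, with AP = 0.0508 m along the rod.
Components: V_Px = −rω sinθ − a·ω_rod·sinφ = -5.3821 m/s;  V_Py = rω cosθ + a·ω_rod·cosφ = -3.4329 m/s.
|V_P| = √(V_Px² + V_Py²) = 6.3837 m/s.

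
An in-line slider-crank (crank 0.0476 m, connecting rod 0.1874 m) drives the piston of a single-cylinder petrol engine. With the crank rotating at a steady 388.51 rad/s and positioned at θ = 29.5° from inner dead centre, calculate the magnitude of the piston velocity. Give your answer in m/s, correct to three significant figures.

ω = 388.5 rad/s
For an in-line slider-crank, x = r cosθ + √(L² − r² sin²θ), so v = −rω sinθ·[1 + r cosθ/√(L² − r² sin²θ)].
With r = 0.0476 m, L = 0.1874 m, θ = 29.5°: √(L² − r² sin²θ) = 0.18593 m.
v = −0.0476·388.5·0.49242·[1 + 0.0476·0.87036/0.18593] = -11.136 m/s.
|v| = 11.136 m/s.

11.1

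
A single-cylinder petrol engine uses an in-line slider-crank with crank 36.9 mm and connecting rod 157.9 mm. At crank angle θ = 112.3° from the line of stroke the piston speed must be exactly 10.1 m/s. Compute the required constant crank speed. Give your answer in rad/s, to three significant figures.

For an in-line slider-crank, |v_piston| = rω|sinθ|·[1 + r cosθ/√(L² − r² sin²θ)].
With r = 0.0369 m, L = 0.1579 m, θ = 112.3°: the bracketed kinematic factor |dx/dθ| = 0.031039 m.
ω = v/|dx/dθ| = 10.1/0.031039 = 325.39 rad/s.

325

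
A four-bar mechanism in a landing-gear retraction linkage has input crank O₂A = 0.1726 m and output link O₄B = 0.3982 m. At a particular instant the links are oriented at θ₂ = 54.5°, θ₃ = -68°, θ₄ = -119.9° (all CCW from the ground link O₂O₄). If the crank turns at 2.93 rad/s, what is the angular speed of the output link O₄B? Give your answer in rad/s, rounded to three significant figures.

ω₂ = 2.93 rad/s
Differentiating the loop-closure r₂e^{iθ₂}+r₃e^{iθ₃}=r₁+r₄e^{iθ₄} gives r₂ω₂e^{iθ₂}+r₃ω₃e^{iθ₃}=r₄ω₄e^{iθ₄}.
Eliminating the other unknown: ω₄ = r₂ω₂ sin(θ₂−θ₃) / [r₄ sin(θ₄−θ₃)].
Numerator sine = +0.84339; denominator sine = -0.78694.
Result = 0.1726·2.93·(+0.84339) / (0.3982·(-0.78694)) = -1.3611 rad/s; magnitude 1.3611 rad/s.

1.36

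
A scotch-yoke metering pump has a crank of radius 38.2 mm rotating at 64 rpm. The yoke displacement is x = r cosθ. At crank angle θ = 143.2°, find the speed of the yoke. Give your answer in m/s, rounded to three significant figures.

0.153

ω = 6.702 rad/s (from 64 rpm).
x = r cosθ ⇒ ẋ = −rω sinθ.
|v| = rω|sinθ| = 0.0382·6.702·|sin 143.2°| = 0.15336 m/s.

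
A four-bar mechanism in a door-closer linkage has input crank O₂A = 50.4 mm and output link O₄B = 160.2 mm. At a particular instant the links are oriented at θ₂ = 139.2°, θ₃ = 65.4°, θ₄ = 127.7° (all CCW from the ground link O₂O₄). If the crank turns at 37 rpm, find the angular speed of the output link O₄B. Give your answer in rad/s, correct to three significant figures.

1.32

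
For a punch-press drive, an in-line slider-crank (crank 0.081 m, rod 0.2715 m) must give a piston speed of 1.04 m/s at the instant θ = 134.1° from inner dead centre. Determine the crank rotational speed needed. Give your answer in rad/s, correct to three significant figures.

For an in-line slider-crank, |v_piston| = rω|sinθ|·[1 + r cosθ/√(L² − r² sin²θ)].
With r = 0.081 m, L = 0.2715 m, θ = 134.1°: the bracketed kinematic factor |dx/dθ| = 0.045804 m.
ω = v/|dx/dθ| = 1.04/0.045804 = 22.705 rad/s.

22.7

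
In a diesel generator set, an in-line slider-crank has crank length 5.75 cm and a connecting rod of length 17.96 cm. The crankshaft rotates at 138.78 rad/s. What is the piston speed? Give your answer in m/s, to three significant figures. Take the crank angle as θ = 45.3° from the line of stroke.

6.98

ω = 138.8 rad/s
For an in-line slider-crank, x = r cosθ + √(L² − r² sin²θ), so v = −rω sinθ·[1 + r cosθ/√(L² − r² sin²θ)].
With r = 0.0575 m, L = 0.1796 m, θ = 45.3°: √(L² − r² sin²θ) = 0.17489 m.
v = −0.0575·138.8·0.71080·[1 + 0.0575·0.70339/0.17489] = -6.9838 m/s.
|v| = 6.9838 m/s.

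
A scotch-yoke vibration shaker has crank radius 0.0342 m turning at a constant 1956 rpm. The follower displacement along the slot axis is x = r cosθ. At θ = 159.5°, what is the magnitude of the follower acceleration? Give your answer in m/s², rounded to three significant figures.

1340

ω = 204.8 rad/s (from 1956 rpm).
x = r cosθ ⇒ ẍ = −rω² cosθ (ω constant).
|a| = rω²|cosθ| = 0.0342·(204.8)²·|cos 159.5°| = 1344 m/s².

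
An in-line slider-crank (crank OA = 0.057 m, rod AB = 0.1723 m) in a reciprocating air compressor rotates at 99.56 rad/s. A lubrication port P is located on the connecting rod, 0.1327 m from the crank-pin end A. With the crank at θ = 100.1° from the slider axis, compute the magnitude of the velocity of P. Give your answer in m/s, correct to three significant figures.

ω = 99.56 rad/s.  Crank-pin speed |V_A| = rω = 5.6749 m/s, perpendicular to OA.
Rod angle: sinφ = −(r/L) sinθ ⇒ φ = -19.007°; ω_rod = −rω cosθ/√(L²−r²sin²θ) = +6.109 rad/s.
V_P = V_A + ω_rod × AP, with AP = 0.1327 m along the rod.
Components: V_Px = −rω sinθ − a·ω_rod·sinφ = -5.3229 m/s;  V_Py = rω cosθ + a·ω_rod·cosφ = -0.22873 m/s.
|V_P| = √(V_Px² + V_Py²) = 5.3279 m/s.

5.33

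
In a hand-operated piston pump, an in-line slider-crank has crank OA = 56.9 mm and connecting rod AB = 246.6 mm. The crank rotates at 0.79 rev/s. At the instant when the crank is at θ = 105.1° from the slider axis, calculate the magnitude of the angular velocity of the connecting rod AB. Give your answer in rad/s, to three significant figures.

0.306

ω = 4.964 rad/s (converted from 0.79 rev/s).
The rod makes angle φ with the slider axis where L sinφ = r sinθ; differentiating, L cosφ·φ̇ = r ω cosθ.
L cosφ = √(L² − r² sin²θ) = 0.2404 m.
|ω_rod| = r ω |cosθ| / √(L² − r² sin²θ) = 0.0569·4.964·0.26050/0.2404 = 0.30605 rad/s.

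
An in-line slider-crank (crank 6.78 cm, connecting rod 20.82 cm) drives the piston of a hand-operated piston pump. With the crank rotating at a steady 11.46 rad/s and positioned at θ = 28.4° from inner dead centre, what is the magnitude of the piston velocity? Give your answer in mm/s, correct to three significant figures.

477

ω = 11.46 rad/s
For an in-line slider-crank, x = r cosθ + √(L² − r² sin²θ), so v = −rω sinθ·[1 + r cosθ/√(L² − r² sin²θ)].
With r = 0.0678 m, L = 0.2082 m, θ = 28.4°: √(L² − r² sin²θ) = 0.20569 m.
v = −0.0678·11.46·0.47562·[1 + 0.0678·0.87965/0.20569] = -0.47671 m/s.
|v| = 0.47671 m/s = 476.71 mm/s.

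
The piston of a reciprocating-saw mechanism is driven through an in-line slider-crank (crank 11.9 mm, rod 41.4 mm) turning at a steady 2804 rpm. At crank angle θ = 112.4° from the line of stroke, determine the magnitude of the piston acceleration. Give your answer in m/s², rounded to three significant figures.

ω = 2π·2804/60 = 293.6 rad/s
x(θ) = r cosθ + √(L² − r² sin²θ); with ω constant, a = ω²·d²x/dθ².
d²x/dθ² = −r cosθ − r²(cos2θ)/√u − r⁴ sin²2θ/(4u^{3/2}),  u = L² − r² sin²θ = 0.00159291 m².
Substituting r = 0.0119 m, L = 0.0414 m, θ = 112.4°: d²x/dθ² = +0.0070132 m.
a = ω²·d²x/dθ² = (293.6)²·(+0.0070132) = +604.69 m/s²;  |a| = 604.69 m/s².

605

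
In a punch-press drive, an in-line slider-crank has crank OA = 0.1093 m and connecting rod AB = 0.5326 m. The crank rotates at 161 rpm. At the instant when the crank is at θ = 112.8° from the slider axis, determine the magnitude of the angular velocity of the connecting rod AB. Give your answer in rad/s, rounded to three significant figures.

ω = 16.86 rad/s (converted from 161 rpm).
The rod makes angle φ with the slider axis where L sinφ = r sinθ; differentiating, L cosφ·φ̇ = r ω cosθ.
L cosφ = √(L² − r² sin²θ) = 0.52298 m.
|ω_rod| = r ω |cosθ| / √(L² − r² sin²θ) = 0.1093·16.86·0.38752/0.52298 = 1.3655 rad/s.

1.37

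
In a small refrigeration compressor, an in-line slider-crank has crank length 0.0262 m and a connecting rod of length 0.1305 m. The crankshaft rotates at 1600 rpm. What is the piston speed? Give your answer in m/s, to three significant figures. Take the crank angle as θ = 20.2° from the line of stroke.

1.80

ω = 2π·1600/60 = 167.6 rad/s
For an in-line slider-crank, x = r cosθ + √(L² − r² sin²θ), so v = −rω sinθ·[1 + r cosθ/√(L² − r² sin²θ)].
With r = 0.0262 m, L = 0.1305 m, θ = 20.2°: √(L² − r² sin²θ) = 0.13019 m.
v = −0.0262·167.6·0.34530·[1 + 0.0262·0.93849/0.13019] = -1.8021 m/s.
|v| = 1.8021 m/s.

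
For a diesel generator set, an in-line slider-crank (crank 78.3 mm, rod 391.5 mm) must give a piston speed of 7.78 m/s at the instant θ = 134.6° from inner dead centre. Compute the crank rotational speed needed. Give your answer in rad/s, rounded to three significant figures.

For an in-line slider-crank, |v_piston| = rω|sinθ|·[1 + r cosθ/√(L² − r² sin²θ)].
With r = 0.0783 m, L = 0.3915 m, θ = 134.6°: the bracketed kinematic factor |dx/dθ| = 0.047842 m.
ω = v/|dx/dθ| = 7.78/0.047842 = 162.62 rad/s.

163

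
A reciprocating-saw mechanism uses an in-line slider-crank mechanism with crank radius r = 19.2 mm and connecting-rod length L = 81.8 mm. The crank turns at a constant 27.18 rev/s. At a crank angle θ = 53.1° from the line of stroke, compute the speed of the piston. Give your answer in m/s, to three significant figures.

ω = 2π·27.2 = 170.8 rad/s
For an in-line slider-crank, x = r cosθ + √(L² − r² sin²θ), so v = −rω sinθ·[1 + r cosθ/√(L² − r² sin²θ)].
With r = 0.0192 m, L = 0.0818 m, θ = 53.1°: √(L² − r² sin²θ) = 0.080346 m.
v = −0.0192·170.8·0.79968·[1 + 0.0192·0.60042/0.080346] = -2.9983 m/s.
|v| = 2.9983 m/s.

3.00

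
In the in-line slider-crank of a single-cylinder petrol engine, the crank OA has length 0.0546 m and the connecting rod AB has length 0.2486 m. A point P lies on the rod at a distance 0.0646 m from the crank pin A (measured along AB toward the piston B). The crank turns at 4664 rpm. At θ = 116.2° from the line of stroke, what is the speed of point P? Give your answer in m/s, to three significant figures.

ω = 488.4 rad/s.  Crank-pin speed |V_A| = rω = 26.667 m/s, perpendicular to OA.
Rod angle: sinφ = −(r/L) sinθ ⇒ φ = -11.365°; ω_rod = −rω cosθ/√(L²−r²sin²θ) = +48.308 rad/s.
V_P = V_A + ω_rod × AP, with AP = 0.0646 m along the rod.
Components: V_Px = −rω sinθ − a·ω_rod·sinφ = -23.313 m/s;  V_Py = rω cosθ + a·ω_rod·cosφ = -8.7143 m/s.
|V_P| = √(V_Px² + V_Py²) = 24.888 m/s.

24.9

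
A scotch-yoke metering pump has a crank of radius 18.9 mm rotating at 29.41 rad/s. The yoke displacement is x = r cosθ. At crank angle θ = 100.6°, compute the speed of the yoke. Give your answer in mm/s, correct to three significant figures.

546

ω = 29.41 rad/s
x = r cosθ ⇒ ẋ = −rω sinθ.
|v| = rω|sinθ| = 0.0189·29.41·|sin 100.6°| = 0.54636 m/s = 546.36 mm/s.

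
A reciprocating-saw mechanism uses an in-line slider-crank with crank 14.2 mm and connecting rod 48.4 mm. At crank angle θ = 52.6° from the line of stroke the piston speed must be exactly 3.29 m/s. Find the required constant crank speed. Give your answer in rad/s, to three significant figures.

For an in-line slider-crank, |v_piston| = rω|sinθ|·[1 + r cosθ/√(L² − r² sin²θ)].
With r = 0.0142 m, L = 0.0484 m, θ = 52.6°: the bracketed kinematic factor |dx/dθ| = 0.013348 m.
ω = v/|dx/dθ| = 3.29/0.013348 = 246.48 rad/s.

246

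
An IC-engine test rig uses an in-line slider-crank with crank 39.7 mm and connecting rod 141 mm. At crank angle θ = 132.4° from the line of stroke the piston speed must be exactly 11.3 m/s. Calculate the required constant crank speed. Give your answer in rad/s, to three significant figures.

For an in-line slider-crank, |v_piston| = rω|sinθ|·[1 + r cosθ/√(L² − r² sin²θ)].
With r = 0.0397 m, L = 0.141 m, θ = 132.4°: the bracketed kinematic factor |dx/dθ| = 0.023626 m.
ω = v/|dx/dθ| = 11.3/0.023626 = 478.28 rad/s.

478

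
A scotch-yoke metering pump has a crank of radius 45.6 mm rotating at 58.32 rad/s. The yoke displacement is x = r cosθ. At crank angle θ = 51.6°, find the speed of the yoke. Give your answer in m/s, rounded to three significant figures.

ω = 58.32 rad/s
x = r cosθ ⇒ ẋ = −rω sinθ.
|v| = rω|sinθ| = 0.0456·58.32·|sin 51.6°| = 2.0841 m/s.

2.08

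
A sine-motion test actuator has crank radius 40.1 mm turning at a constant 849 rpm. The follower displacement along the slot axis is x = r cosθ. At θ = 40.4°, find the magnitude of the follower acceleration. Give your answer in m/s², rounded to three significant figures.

241

ω = 88.91 rad/s (from 849 rpm).
x = r cosθ ⇒ ẍ = −rω² cosθ (ω constant).
|a| = rω²|cosθ| = 0.0401·(88.91)²·|cos 40.4°| = 241.38 m/s².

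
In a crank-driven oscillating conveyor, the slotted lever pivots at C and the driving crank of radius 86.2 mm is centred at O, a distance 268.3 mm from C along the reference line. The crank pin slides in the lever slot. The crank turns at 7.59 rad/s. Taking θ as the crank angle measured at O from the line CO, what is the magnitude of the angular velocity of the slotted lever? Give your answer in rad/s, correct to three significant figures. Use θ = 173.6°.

ω = 7.59 rad/s
Crank pin A relative to C: A = (d + r cosθ, r sinθ); lever angle φ = atan2(r sinθ, d + r cosθ).
Differentiating tanφ: φ̇ = rω(d cosθ + r)/(d² + r² + 2dr cosθ).
d² + r² + 2dr cosθ = |CA|² = 0.0334487 m²;  d cosθ + r = -0.18043 m.
|ω_lever| = |0.0862·7.59·-0.18043| / 0.0334487 = 3.5292 rad/s.

3.53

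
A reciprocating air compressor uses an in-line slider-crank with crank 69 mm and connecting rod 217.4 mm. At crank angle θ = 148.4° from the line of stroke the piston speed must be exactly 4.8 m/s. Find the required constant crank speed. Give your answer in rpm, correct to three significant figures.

1750

For an in-line slider-crank, |v_piston| = rω|sinθ|·[1 + r cosθ/√(L² − r² sin²θ)].
With r = 0.069 m, L = 0.2174 m, θ = 148.4°: the bracketed kinematic factor |dx/dθ| = 0.026243 m.
ω = v/|dx/dθ| = 4.8/0.026243 = 182.9 rad/s.
N = 60ω/(2π) = 1746.6 rpm.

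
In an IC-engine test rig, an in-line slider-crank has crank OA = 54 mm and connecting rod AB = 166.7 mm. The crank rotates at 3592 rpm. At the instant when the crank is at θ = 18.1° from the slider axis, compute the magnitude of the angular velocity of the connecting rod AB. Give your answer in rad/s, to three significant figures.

116

ω = 376.2 rad/s (converted from 3592 rpm).
The rod makes angle φ with the slider axis where L sinφ = r sinθ; differentiating, L cosφ·φ̇ = r ω cosθ.
L cosφ = √(L² − r² sin²θ) = 0.16585 m.
|ω_rod| = r ω |cosθ| / √(L² − r² sin²θ) = 0.054·376.2·0.95052/0.16585 = 116.41 rad/s.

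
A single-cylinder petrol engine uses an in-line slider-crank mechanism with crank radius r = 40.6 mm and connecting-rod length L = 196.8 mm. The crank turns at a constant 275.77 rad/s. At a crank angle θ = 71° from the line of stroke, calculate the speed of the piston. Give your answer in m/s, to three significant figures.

ω = 275.8 rad/s
For an in-line slider-crank, x = r cosθ + √(L² − r² sin²θ), so v = −rω sinθ·[1 + r cosθ/√(L² − r² sin²θ)].
With r = 0.0406 m, L = 0.1968 m, θ = 71°: √(L² − r² sin²θ) = 0.19302 m.
v = −0.0406·275.8·0.94552·[1 + 0.0406·0.32557/0.19302] = -11.311 m/s.
|v| = 11.311 m/s.

11.3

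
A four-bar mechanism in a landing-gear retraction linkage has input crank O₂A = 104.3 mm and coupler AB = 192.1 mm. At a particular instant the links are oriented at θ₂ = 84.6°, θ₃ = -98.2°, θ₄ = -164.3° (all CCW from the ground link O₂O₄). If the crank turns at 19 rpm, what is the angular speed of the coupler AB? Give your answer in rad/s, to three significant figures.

ω₂ = 1.99 rad/s (from 19 rpm).
Differentiating the loop-closure r₂e^{iθ₂}+r₃e^{iθ₃}=r₁+r₄e^{iθ₄} gives r₂ω₂e^{iθ₂}+r₃ω₃e^{iθ₃}=r₄ω₄e^{iθ₄}.
Eliminating the other unknown: ω₃ = r₂ω₂ sin(θ₄−θ₂) / [r₃ sin(θ₃−θ₄)].
Numerator sine = +0.93295; denominator sine = +0.91425.
Result = 0.1043·1.99·(+0.93295) / (0.1921·(+0.91425)) = +1.1024 rad/s; magnitude 1.1024 rad/s.

1.10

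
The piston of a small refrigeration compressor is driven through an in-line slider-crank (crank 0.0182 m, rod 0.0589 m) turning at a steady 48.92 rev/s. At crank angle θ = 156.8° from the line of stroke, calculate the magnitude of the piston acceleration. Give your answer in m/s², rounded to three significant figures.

ω = 2π·48.9 = 307.4 rad/s
x(θ) = r cosθ + √(L² − r² sin²θ); with ω constant, a = ω²·d²x/dθ².
d²x/dθ² = −r cosθ − r²(cos2θ)/√u − r⁴ sin²2θ/(4u^{3/2}),  u = L² − r² sin²θ = 0.0034178 m².
Substituting r = 0.0182 m, L = 0.0589 m, θ = 156.8°: d²x/dθ² = +0.012749 m.
a = ω²·d²x/dθ² = (307.4)²·(+0.012749) = +1204.5 m/s²;  |a| = 1204.5 m/s².

1200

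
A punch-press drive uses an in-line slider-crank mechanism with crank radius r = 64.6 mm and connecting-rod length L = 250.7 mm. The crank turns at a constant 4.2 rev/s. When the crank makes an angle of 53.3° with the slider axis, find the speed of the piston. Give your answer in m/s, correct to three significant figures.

1.58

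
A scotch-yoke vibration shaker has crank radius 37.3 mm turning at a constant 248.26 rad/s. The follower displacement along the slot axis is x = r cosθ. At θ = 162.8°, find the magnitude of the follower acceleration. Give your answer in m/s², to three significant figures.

2200

ω = 248.3 rad/s
x = r cosθ ⇒ ẍ = −rω² cosθ (ω constant).
|a| = rω²|cosθ| = 0.0373·(248.3)²·|cos 162.8°| = 2196.1 m/s².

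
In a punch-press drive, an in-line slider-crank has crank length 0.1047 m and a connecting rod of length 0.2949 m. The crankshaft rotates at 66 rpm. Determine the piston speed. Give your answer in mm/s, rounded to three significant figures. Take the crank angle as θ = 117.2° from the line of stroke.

ω = 2π·66/60 = 6.912 rad/s
For an in-line slider-crank, x = r cosθ + √(L² − r² sin²θ), so v = −rω sinθ·[1 + r cosθ/√(L² − r² sin²θ)].
With r = 0.1047 m, L = 0.2949 m, θ = 117.2°: √(L² − r² sin²θ) = 0.27981 m.
v = −0.1047·6.912·0.88942·[1 + 0.1047·-0.45710/0.27981] = -0.53353 m/s.
|v| = 0.53353 m/s = 533.53 mm/s.

534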